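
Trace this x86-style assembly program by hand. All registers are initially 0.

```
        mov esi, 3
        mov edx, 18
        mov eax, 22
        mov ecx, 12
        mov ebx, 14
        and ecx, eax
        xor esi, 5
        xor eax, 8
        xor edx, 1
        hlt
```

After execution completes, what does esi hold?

6

after mov esi, 3: esi=3
after mov edx, 18: edx=18
after mov eax, 22: eax=22
after mov ecx, 12: ecx=12
after mov ebx, 14: ebx=14
after and ecx, eax: ecx=12&22=4
after xor esi, 5: esi=3^5=6
after xor eax, 8: eax=22^8=30
after xor edx, 1: edx=18^1=19
halt.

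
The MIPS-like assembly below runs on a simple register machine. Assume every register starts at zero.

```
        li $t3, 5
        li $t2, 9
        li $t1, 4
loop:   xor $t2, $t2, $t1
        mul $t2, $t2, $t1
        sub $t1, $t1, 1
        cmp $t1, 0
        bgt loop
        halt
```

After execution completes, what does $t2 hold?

335

after li $t3, 5: $t3=5
after li $t2, 9: $t2=9
after li $t1, 4: $t1=4
after xor $t2, $t2, $t1: $t2=9^4=13
after mul $t2, $t2, $t1: $t2=13*4=52
after sub $t1, $t1, 1: $t1=4-1=3
cmp $t1, 0  (cmp 3,0)
bgt loop: taken
after xor $t2, $t2, $t1: $t2=52^3=55
after mul $t2, $t2, $t1: $t2=55*3=165
after sub $t1, $t1, 1: $t1=3-1=2
cmp $t1, 0  (cmp 2,0)
bgt loop: taken
after xor $t2, $t2, $t1: $t2=165^2=167
after mul $t2, $t2, $t1: $t2=167*2=334
after sub $t1, $t1, 1: $t1=2-1=1
cmp $t1, 0  (cmp 1,0)
bgt loop: taken
after xor $t2, $t2, $t1: $t2=334^1=335
after mul $t2, $t2, $t1: $t2=335*1=335
after sub $t1, $t1, 1: $t1=1-1=0
cmp $t1, 0  (cmp 0,0)
bgt loop: not taken
halt.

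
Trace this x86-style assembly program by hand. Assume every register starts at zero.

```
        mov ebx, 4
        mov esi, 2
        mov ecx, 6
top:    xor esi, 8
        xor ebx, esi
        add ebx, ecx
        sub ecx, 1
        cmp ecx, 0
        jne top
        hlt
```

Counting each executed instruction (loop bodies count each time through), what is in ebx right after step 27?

26

after mov ebx, 4: ebx=4
after mov esi, 2: esi=2
after mov ecx, 6: ecx=6
after xor esi, 8: esi=2^8=10
after xor ebx, esi: ebx=4^10=14
after add ebx, ecx: ebx=14+6=20
after sub ecx, 1: ecx=6-1=5
cmp ecx, 0  (cmp 5,0)
jne top: taken
after xor esi, 8: esi=10^8=2
after xor ebx, esi: ebx=20^2=22
after add ebx, ecx: ebx=22+5=27
after sub ecx, 1: ecx=5-1=4
cmp ecx, 0  (cmp 4,0)
jne top: taken
after xor esi, 8: esi=2^8=10
after xor ebx, esi: ebx=27^10=17
after add ebx, ecx: ebx=17+4=21
after sub ecx, 1: ecx=4-1=3
cmp ecx, 0  (cmp 3,0)
jne top: taken
after xor esi, 8: esi=10^8=2
after xor ebx, esi: ebx=21^2=23
after add ebx, ecx: ebx=23+3=26
after sub ecx, 1: ecx=3-1=2
cmp ecx, 0  (cmp 2,0)
jne top: taken
After step 27: ebx = 26.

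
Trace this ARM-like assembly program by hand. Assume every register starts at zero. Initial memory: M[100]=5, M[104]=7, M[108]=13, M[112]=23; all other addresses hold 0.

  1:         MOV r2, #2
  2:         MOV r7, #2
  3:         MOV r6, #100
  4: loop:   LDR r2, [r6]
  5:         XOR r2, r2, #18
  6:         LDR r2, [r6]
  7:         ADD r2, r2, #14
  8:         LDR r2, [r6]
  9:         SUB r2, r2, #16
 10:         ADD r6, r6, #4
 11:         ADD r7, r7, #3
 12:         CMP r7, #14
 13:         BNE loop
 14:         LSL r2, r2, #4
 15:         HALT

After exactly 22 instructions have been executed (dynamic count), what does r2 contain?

-9

MOV r2, #2 → r2=2
MOV r7, #2 → r7=2
MOV r6, #100 → r6=100
LDR r2, [r6] → r2=M[100]=5
XOR r2, r2, #18 → r2=5^18=23
LDR r2, [r6] → r2=M[100]=5
ADD r2, r2, #14 → r2=5+14=19
LDR r2, [r6] → r2=M[100]=5
SUB r2, r2, #16 → r2=5-16=-11
ADD r6, r6, #4 → r6=100+4=104
ADD r7, r7, #3 → r7=2+3=5
CMP r7, #14  (cmp 5,14)
BNE loop: taken
LDR r2, [r6] → r2=M[104]=7
XOR r2, r2, #18 → r2=7^18=21
LDR r2, [r6] → r2=M[104]=7
ADD r2, r2, #14 → r2=7+14=21
LDR r2, [r6] → r2=M[104]=7
SUB r2, r2, #16 → r2=7-16=-9
ADD r6, r6, #4 → r6=104+4=108
ADD r7, r7, #3 → r7=5+3=8
CMP r7, #14  (cmp 8,14)
After step 22: r2 = -9.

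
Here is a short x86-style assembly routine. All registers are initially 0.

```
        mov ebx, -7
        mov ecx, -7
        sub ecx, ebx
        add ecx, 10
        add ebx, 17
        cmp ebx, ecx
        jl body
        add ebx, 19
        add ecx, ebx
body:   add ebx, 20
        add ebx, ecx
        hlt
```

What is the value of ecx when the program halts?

ebx=-7
ecx=-7
ecx=(-7)-(-7)=0
ecx=0+10=10
ebx=(-7)+17=10
cmp ebx, ecx  (cmp 10,10)
jl body: not taken
ebx=10+19=29
ecx=10+29=39
ebx=29+20=49
ebx=49+39=88
halt.

39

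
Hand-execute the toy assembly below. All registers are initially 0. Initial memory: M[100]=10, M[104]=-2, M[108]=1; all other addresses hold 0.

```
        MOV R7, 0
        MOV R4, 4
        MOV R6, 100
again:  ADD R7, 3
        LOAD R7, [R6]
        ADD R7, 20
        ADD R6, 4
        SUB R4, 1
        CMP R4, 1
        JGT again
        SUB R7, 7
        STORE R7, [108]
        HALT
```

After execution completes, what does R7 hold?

14

MOV R7, 0 → R7=0
MOV R4, 4 → R4=4
MOV R6, 100 → R6=100
ADD R7, 3 → R7=0+3=3
LOAD R7, [R6] → R7=M[100]=10
ADD R7, 20 → R7=10+20=30
ADD R6, 4 → R6=100+4=104
SUB R4, 1 → R4=4-1=3
CMP R4, 1  (cmp 3,1)
JGT again: taken
ADD R7, 3 → R7=30+3=33
LOAD R7, [R6] → R7=M[104]=-2
ADD R7, 20 → R7=(-2)+20=18
ADD R6, 4 → R6=104+4=108
SUB R4, 1 → R4=3-1=2
CMP R4, 1  (cmp 2,1)
JGT again: taken
ADD R7, 3 → R7=18+3=21
LOAD R7, [R6] → R7=M[108]=1
ADD R7, 20 → R7=1+20=21
ADD R6, 4 → R6=108+4=112
SUB R4, 1 → R4=2-1=1
CMP R4, 1  (cmp 1,1)
JGT again: not taken
SUB R7, 7 → R7=21-7=14
STORE R7, [108] → M[108]=14
halt.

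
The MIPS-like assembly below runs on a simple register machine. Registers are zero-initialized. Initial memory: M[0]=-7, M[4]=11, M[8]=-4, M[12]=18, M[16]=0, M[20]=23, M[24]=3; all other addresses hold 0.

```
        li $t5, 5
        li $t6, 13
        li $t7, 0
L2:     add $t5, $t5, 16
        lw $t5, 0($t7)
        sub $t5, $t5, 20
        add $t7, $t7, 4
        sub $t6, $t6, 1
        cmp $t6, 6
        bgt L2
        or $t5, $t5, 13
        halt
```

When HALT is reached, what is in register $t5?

li $t5, 5 → $t5=5
li $t6, 13 → $t6=13
li $t7, 0 → $t7=0
add $t5, $t5, 16 → $t5=5+16=21
lw $t5, 0($t7) → $t5=M[0]=-7
sub $t5, $t5, 20 → $t5=(-7)-20=-27
add $t7, $t7, 4 → $t7=0+4=4
sub $t6, $t6, 1 → $t6=13-1=12
cmp $t6, 6  (cmp 12,6)
bgt L2: taken
add $t5, $t5, 16 → $t5=(-27)+16=-11
lw $t5, 0($t7) → $t5=M[4]=11
sub $t5, $t5, 20 → $t5=11-20=-9
add $t7, $t7, 4 → $t7=4+4=8
sub $t6, $t6, 1 → $t6=12-1=11
cmp $t6, 6  (cmp 11,6)
bgt L2: taken
add $t5, $t5, 16 → $t5=(-9)+16=7
lw $t5, 0($t7) → $t5=M[8]=-4
sub $t5, $t5, 20 → $t5=(-4)-20=-24
add $t7, $t7, 4 → $t7=8+4=12
sub $t6, $t6, 1 → $t6=11-1=10
cmp $t6, 6  (cmp 10,6)
bgt L2: taken
add $t5, $t5, 16 → $t5=(-24)+16=-8
lw $t5, 0($t7) → $t5=M[12]=18
sub $t5, $t5, 20 → $t5=18-20=-2
add $t7, $t7, 4 → $t7=12+4=16
sub $t6, $t6, 1 → $t6=10-1=9
cmp $t6, 6  (cmp 9,6)
bgt L2: taken
add $t5, $t5, 16 → $t5=(-2)+16=14
lw $t5, 0($t7) → $t5=M[16]=0
sub $t5, $t5, 20 → $t5=0-20=-20
add $t7, $t7, 4 → $t7=16+4=20
sub $t6, $t6, 1 → $t6=9-1=8
cmp $t6, 6  (cmp 8,6)
bgt L2: taken
add $t5, $t5, 16 → $t5=(-20)+16=-4
lw $t5, 0($t7) → $t5=M[20]=23
sub $t5, $t5, 20 → $t5=23-20=3
add $t7, $t7, 4 → $t7=20+4=24
sub $t6, $t6, 1 → $t6=8-1=7
cmp $t6, 6  (cmp 7,6)
bgt L2: taken
add $t5, $t5, 16 → $t5=3+16=19
lw $t5, 0($t7) → $t5=M[24]=3
sub $t5, $t5, 20 → $t5=3-20=-17
add $t7, $t7, 4 → $t7=24+4=28
sub $t6, $t6, 1 → $t6=7-1=6
cmp $t6, 6  (cmp 6,6)
bgt L2: not taken
or $t5, $t5, 13 → $t5=(-17)|13=-17
halt.

-17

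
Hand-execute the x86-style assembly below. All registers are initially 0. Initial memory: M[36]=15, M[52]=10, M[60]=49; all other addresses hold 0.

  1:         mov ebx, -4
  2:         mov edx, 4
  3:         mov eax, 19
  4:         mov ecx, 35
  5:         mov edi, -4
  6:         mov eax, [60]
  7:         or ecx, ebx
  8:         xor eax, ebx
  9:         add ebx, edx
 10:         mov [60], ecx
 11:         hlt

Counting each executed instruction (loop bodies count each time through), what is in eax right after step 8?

mov ebx, -4 → ebx=-4
mov edx, 4 → edx=4
mov eax, 19 → eax=19
mov ecx, 35 → ecx=35
mov edi, -4 → edi=-4
mov eax, [60] → eax=M[60]=49
or ecx, ebx → ecx=35|(-4)=-1
xor eax, ebx → eax=49^(-4)=-51
After step 8: eax = -51.

-51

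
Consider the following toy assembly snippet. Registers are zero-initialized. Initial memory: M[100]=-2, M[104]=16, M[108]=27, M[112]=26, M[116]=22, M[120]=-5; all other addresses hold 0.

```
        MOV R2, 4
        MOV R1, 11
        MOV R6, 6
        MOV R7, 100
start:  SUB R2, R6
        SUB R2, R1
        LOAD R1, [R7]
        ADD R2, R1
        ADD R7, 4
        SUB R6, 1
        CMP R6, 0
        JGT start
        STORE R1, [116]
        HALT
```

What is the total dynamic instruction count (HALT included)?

54

after MOV R2, 4: R2=4
after MOV R1, 11: R1=11
after MOV R6, 6: R6=6
after MOV R7, 100: R7=100
after SUB R2, R6: R2=4-6=-2
after SUB R2, R1: R2=(-2)-11=-13
after LOAD R1, [R7]: R1=M[100]=-2
after ADD R2, R1: R2=(-13)+(-2)=-15
after ADD R7, 4: R7=100+4=104
after SUB R6, 1: R6=6-1=5
CMP R6, 0  (cmp 5,0)
JGT start: taken
after SUB R2, R6: R2=(-15)-5=-20
after SUB R2, R1: R2=(-20)-(-2)=-18
after LOAD R1, [R7]: R1=M[104]=16
after ADD R2, R1: R2=(-18)+16=-2
after ADD R7, 4: R7=104+4=108
after SUB R6, 1: R6=5-1=4
CMP R6, 0  (cmp 4,0)
JGT start: taken
after SUB R2, R6: R2=(-2)-4=-6
after SUB R2, R1: R2=(-6)-16=-22
after LOAD R1, [R7]: R1=M[108]=27
after ADD R2, R1: R2=(-22)+27=5
after ADD R7, 4: R7=108+4=112
after SUB R6, 1: R6=4-1=3
CMP R6, 0  (cmp 3,0)
JGT start: taken
after SUB R2, R6: R2=5-3=2
after SUB R2, R1: R2=2-27=-25
after LOAD R1, [R7]: R1=M[112]=26
after ADD R2, R1: R2=(-25)+26=1
after ADD R7, 4: R7=112+4=116
after SUB R6, 1: R6=3-1=2
CMP R6, 0  (cmp 2,0)
JGT start: taken
after SUB R2, R6: R2=1-2=-1
after SUB R2, R1: R2=(-1)-26=-27
after LOAD R1, [R7]: R1=M[116]=22
after ADD R2, R1: R2=(-27)+22=-5
after ADD R7, 4: R7=116+4=120
after SUB R6, 1: R6=2-1=1
CMP R6, 0  (cmp 1,0)
JGT start: taken
after SUB R2, R6: R2=(-5)-1=-6
after SUB R2, R1: R2=(-6)-22=-28
after LOAD R1, [R7]: R1=M[120]=-5
after ADD R2, R1: R2=(-28)+(-5)=-33
after ADD R7, 4: R7=120+4=124
after SUB R6, 1: R6=1-1=0
CMP R6, 0  (cmp 0,0)
JGT start: not taken
STORE R1, [116] → M[116]=-5
halt.
Total executed instructions: 54.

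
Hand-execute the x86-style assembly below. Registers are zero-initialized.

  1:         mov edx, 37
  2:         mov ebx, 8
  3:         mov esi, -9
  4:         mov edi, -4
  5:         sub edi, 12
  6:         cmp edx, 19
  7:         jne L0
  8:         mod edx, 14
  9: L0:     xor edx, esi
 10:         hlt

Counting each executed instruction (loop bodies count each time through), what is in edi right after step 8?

-16

mov edx, 37 → edx=37
mov ebx, 8 → ebx=8
mov esi, -9 → esi=-9
mov edi, -4 → edi=-4
sub edi, 12 → edi=(-4)-12=-16
cmp edx, 19  (cmp 37,19)
jne L0: taken
xor edx, esi → edx=37^(-9)=-46
After step 8: edi = -16.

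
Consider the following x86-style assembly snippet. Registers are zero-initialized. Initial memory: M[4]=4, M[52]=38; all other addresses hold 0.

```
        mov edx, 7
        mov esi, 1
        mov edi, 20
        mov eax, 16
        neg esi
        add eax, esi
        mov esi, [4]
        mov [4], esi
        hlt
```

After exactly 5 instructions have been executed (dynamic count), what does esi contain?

-1

mov edx, 7 → edx=7
mov esi, 1 → esi=1
mov edi, 20 → edi=20
mov eax, 16 → eax=16
neg esi → esi=-(1)=-1
After step 5: esi = -1.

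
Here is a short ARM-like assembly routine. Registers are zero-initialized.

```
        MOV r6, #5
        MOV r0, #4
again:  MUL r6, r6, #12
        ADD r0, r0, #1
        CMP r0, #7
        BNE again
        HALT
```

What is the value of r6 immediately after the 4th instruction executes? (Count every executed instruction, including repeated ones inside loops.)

60

r6=5
r0=4
r6=5*12=60
r0=4+1=5
After step 4: r6 = 60.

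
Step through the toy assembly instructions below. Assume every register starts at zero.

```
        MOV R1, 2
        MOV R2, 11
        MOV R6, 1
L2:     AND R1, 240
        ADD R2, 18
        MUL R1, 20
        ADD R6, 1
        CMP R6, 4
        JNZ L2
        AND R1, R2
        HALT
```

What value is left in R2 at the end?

MOV R1, 2 → R1=2
MOV R2, 11 → R2=11
MOV R6, 1 → R6=1
AND R1, 240 → R1=2&240=0
ADD R2, 18 → R2=11+18=29
MUL R1, 20 → R1=0*20=0
ADD R6, 1 → R6=1+1=2
CMP R6, 4  (cmp 2,4)
JNZ L2: taken
AND R1, 240 → R1=0&240=0
ADD R2, 18 → R2=29+18=47
MUL R1, 20 → R1=0*20=0
ADD R6, 1 → R6=2+1=3
CMP R6, 4  (cmp 3,4)
JNZ L2: taken
AND R1, 240 → R1=0&240=0
ADD R2, 18 → R2=47+18=65
MUL R1, 20 → R1=0*20=0
ADD R6, 1 → R6=3+1=4
CMP R6, 4  (cmp 4,4)
JNZ L2: not taken
AND R1, R2 → R1=0&65=0
halt.

65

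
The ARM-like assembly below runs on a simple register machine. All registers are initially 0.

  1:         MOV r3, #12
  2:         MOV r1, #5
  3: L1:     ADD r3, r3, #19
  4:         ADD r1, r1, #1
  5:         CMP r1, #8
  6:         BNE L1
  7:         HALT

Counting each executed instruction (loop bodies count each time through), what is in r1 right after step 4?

6

MOV r3, #12 → r3=12
MOV r1, #5 → r1=5
ADD r3, r3, #19 → r3=12+19=31
ADD r1, r1, #1 → r1=5+1=6
After step 4: r1 = 6.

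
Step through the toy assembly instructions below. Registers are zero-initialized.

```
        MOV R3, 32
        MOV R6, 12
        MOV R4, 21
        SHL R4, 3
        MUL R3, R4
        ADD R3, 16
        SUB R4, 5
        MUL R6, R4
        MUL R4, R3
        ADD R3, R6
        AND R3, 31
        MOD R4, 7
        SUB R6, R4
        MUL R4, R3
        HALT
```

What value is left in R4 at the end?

MOV R3, 32 → R3=32
MOV R6, 12 → R6=12
MOV R4, 21 → R4=21
SHL R4, 3 → R4=21<<3=168
MUL R3, R4 → R3=32*168=5376
ADD R3, 16 → R3=5376+16=5392
SUB R4, 5 → R4=168-5=163
MUL R6, R4 → R6=12*163=1956
MUL R4, R3 → R4=163*5392=878896
ADD R3, R6 → R3=5392+1956=7348
AND R3, 31 → R3=7348&31=20
MOD R4, 7 → R4=878896%7=4
SUB R6, R4 → R6=1956-4=1952
MUL R4, R3 → R4=4*20=80
halt.

80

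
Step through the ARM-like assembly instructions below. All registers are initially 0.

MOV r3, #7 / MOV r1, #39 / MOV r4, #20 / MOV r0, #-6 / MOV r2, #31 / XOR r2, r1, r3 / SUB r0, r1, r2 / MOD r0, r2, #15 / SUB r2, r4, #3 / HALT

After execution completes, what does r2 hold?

17

after MOV r3, #7: r3=7
after MOV r1, #39: r1=39
after MOV r4, #20: r4=20
after MOV r0, #-6: r0=-6
after MOV r2, #31: r2=31
after XOR r2, r1, r3: r2=39^7=32
after SUB r0, r1, r2: r0=39-32=7
after MOD r0, r2, #15: r0=32%15=2
after SUB r2, r4, #3: r2=20-3=17
halt.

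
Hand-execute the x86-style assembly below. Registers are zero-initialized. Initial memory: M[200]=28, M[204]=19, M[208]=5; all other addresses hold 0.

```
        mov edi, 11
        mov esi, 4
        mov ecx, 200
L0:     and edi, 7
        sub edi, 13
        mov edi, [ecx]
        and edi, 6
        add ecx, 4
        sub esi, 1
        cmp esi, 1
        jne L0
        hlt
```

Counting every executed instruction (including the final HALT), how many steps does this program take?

after mov edi, 11: edi=11
after mov esi, 4: esi=4
after mov ecx, 200: ecx=200
after and edi, 7: edi=11&7=3
after sub edi, 13: edi=3-13=-10
after mov edi, [ecx]: edi=M[200]=28
after and edi, 6: edi=28&6=4
after add ecx, 4: ecx=200+4=204
after sub esi, 1: esi=4-1=3
cmp esi, 1  (cmp 3,1)
jne L0: taken
after and edi, 7: edi=4&7=4
after sub edi, 13: edi=4-13=-9
after mov edi, [ecx]: edi=M[204]=19
after and edi, 6: edi=19&6=2
after add ecx, 4: ecx=204+4=208
after sub esi, 1: esi=3-1=2
cmp esi, 1  (cmp 2,1)
jne L0: taken
after and edi, 7: edi=2&7=2
after sub edi, 13: edi=2-13=-11
after mov edi, [ecx]: edi=M[208]=5
after and edi, 6: edi=5&6=4
after add ecx, 4: ecx=208+4=212
after sub esi, 1: esi=2-1=1
cmp esi, 1  (cmp 1,1)
jne L0: not taken
halt.
Total executed instructions: 28.

28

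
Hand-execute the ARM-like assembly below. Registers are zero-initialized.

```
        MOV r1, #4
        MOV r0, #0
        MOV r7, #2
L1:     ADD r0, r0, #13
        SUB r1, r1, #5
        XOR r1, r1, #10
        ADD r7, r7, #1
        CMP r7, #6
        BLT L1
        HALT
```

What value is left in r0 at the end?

52

after MOV r1, #4: r1=4
after MOV r0, #0: r0=0
after MOV r7, #2: r7=2
after ADD r0, r0, #13: r0=0+13=13
after SUB r1, r1, #5: r1=4-5=-1
after XOR r1, r1, #10: r1=(-1)^10=-11
after ADD r7, r7, #1: r7=2+1=3
CMP r7, #6  (cmp 3,6)
BLT L1: taken
after ADD r0, r0, #13: r0=13+13=26
after SUB r1, r1, #5: r1=(-11)-5=-16
after XOR r1, r1, #10: r1=(-16)^10=-6
after ADD r7, r7, #1: r7=3+1=4
CMP r7, #6  (cmp 4,6)
BLT L1: taken
after ADD r0, r0, #13: r0=26+13=39
after SUB r1, r1, #5: r1=(-6)-5=-11
after XOR r1, r1, #10: r1=(-11)^10=-1
after ADD r7, r7, #1: r7=4+1=5
CMP r7, #6  (cmp 5,6)
BLT L1: taken
after ADD r0, r0, #13: r0=39+13=52
after SUB r1, r1, #5: r1=(-1)-5=-6
after XOR r1, r1, #10: r1=(-6)^10=-16
after ADD r7, r7, #1: r7=5+1=6
CMP r7, #6  (cmp 6,6)
BLT L1: not taken
halt.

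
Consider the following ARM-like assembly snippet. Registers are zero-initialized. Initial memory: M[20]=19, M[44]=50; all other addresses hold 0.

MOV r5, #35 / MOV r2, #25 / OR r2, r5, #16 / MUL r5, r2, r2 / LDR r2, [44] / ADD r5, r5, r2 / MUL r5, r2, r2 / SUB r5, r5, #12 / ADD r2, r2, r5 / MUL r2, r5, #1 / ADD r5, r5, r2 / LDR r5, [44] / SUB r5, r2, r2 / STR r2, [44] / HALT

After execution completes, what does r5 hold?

0

MOV r5, #35 → r5=35
MOV r2, #25 → r2=25
OR r2, r5, #16 → r2=35|16=51
MUL r5, r2, r2 → r5=51*51=2601
LDR r2, [44] → r2=M[44]=50
ADD r5, r5, r2 → r5=2601+50=2651
MUL r5, r2, r2 → r5=50*50=2500
SUB r5, r5, #12 → r5=2500-12=2488
ADD r2, r2, r5 → r2=50+2488=2538
MUL r2, r5, #1 → r2=2488*1=2488
ADD r5, r5, r2 → r5=2488+2488=4976
LDR r5, [44] → r5=M[44]=50
SUB r5, r2, r2 → r5=2488-2488=0
STR r2, [44] → M[44]=2488
halt.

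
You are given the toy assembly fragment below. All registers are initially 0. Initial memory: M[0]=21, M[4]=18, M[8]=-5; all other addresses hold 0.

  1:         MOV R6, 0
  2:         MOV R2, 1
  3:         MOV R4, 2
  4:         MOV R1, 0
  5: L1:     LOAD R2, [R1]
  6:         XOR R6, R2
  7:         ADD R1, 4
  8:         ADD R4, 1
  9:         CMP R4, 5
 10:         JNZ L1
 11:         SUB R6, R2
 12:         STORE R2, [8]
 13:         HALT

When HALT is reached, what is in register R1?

12

MOV R6, 0 → R6=0
MOV R2, 1 → R2=1
MOV R4, 2 → R4=2
MOV R1, 0 → R1=0
LOAD R2, [R1] → R2=M[0]=21
XOR R6, R2 → R6=0^21=21
ADD R1, 4 → R1=0+4=4
ADD R4, 1 → R4=2+1=3
CMP R4, 5  (cmp 3,5)
JNZ L1: taken
LOAD R2, [R1] → R2=M[4]=18
XOR R6, R2 → R6=21^18=7
ADD R1, 4 → R1=4+4=8
ADD R4, 1 → R4=3+1=4
CMP R4, 5  (cmp 4,5)
JNZ L1: taken
LOAD R2, [R1] → R2=M[8]=-5
XOR R6, R2 → R6=7^(-5)=-4
ADD R1, 4 → R1=8+4=12
ADD R4, 1 → R4=4+1=5
CMP R4, 5  (cmp 5,5)
JNZ L1: not taken
SUB R6, R2 → R6=(-4)-(-5)=1
STORE R2, [8] → M[8]=-5
halt.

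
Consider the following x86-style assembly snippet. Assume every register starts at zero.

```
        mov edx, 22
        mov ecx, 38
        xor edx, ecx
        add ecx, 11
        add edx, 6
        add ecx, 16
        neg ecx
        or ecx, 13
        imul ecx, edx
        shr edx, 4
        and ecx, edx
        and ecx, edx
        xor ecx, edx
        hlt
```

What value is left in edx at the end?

3

after mov edx, 22: edx=22
after mov ecx, 38: ecx=38
after xor edx, ecx: edx=22^38=48
after add ecx, 11: ecx=38+11=49
after add edx, 6: edx=48+6=54
after add ecx, 16: ecx=49+16=65
after neg ecx: ecx=-(65)=-65
after or ecx, 13: ecx=(-65)|13=-65
after imul ecx, edx: ecx=(-65)*54=-3510
after shr edx, 4: edx=54>>4=3
after and ecx, edx: ecx=(-3510)&3=2
after and ecx, edx: ecx=2&3=2
after xor ecx, edx: ecx=2^3=1
halt.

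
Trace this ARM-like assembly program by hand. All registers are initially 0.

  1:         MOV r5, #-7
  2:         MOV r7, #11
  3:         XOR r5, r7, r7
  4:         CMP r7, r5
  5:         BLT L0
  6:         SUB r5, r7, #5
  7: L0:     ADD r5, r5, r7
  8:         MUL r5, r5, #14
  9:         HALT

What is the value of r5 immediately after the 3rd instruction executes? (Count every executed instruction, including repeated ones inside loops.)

r5=-7
r7=11
r5=11^11=0
After step 3: r5 = 0.

0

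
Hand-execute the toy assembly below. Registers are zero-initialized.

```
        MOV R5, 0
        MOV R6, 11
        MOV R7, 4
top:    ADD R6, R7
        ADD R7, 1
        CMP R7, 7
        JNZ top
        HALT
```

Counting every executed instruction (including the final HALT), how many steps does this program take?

R5=0
R6=11
R7=4
R6=11+4=15
R7=4+1=5
CMP R7, 7  (cmp 5,7)
JNZ top: taken
R6=15+5=20
R7=5+1=6
CMP R7, 7  (cmp 6,7)
JNZ top: taken
R6=20+6=26
R7=6+1=7
CMP R7, 7  (cmp 7,7)
JNZ top: not taken
halt.
Total executed instructions: 16.

16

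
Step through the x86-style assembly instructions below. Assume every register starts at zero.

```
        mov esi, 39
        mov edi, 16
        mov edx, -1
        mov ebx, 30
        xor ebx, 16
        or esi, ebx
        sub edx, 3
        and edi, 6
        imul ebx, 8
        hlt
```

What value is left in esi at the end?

esi=39
edi=16
edx=-1
ebx=30
ebx=30^16=14
esi=39|14=47
edx=(-1)-3=-4
edi=16&6=0
ebx=14*8=112
halt.

47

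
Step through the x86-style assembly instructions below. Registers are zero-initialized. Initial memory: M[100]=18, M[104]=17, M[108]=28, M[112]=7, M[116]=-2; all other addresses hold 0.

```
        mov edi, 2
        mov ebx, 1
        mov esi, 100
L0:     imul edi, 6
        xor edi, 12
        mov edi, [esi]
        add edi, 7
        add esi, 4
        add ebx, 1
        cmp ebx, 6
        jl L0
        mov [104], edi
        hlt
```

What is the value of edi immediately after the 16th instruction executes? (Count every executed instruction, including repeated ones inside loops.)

edi=2
ebx=1
esi=100
edi=2*6=12
edi=12^12=0
edi=M[100]=18
edi=18+7=25
esi=100+4=104
ebx=1+1=2
cmp ebx, 6  (cmp 2,6)
jl L0: taken
edi=25*6=150
edi=150^12=154
edi=M[104]=17
edi=17+7=24
esi=104+4=108
After step 16: edi = 24.

24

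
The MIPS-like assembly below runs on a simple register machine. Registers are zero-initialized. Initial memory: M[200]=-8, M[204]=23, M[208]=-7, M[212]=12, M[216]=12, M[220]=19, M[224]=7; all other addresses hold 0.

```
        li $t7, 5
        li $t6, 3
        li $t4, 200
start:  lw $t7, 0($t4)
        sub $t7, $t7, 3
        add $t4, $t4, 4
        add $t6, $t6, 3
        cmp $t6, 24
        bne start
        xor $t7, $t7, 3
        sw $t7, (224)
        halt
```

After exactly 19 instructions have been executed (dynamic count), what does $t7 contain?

li $t7, 5 → $t7=5
li $t6, 3 → $t6=3
li $t4, 200 → $t4=200
lw $t7, 0($t4) → $t7=M[200]=-8
sub $t7, $t7, 3 → $t7=(-8)-3=-11
add $t4, $t4, 4 → $t4=200+4=204
add $t6, $t6, 3 → $t6=3+3=6
cmp $t6, 24  (cmp 6,24)
bne start: taken
lw $t7, 0($t4) → $t7=M[204]=23
sub $t7, $t7, 3 → $t7=23-3=20
add $t4, $t4, 4 → $t4=204+4=208
add $t6, $t6, 3 → $t6=6+3=9
cmp $t6, 24  (cmp 9,24)
bne start: taken
lw $t7, 0($t4) → $t7=M[208]=-7
sub $t7, $t7, 3 → $t7=(-7)-3=-10
add $t4, $t4, 4 → $t4=208+4=212
add $t6, $t6, 3 → $t6=9+3=12
After step 19: $t7 = -10.

-10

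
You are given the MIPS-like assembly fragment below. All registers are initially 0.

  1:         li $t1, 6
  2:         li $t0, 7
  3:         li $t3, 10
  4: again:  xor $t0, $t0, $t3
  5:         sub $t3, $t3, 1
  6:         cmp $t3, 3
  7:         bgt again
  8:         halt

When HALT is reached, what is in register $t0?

12

after li $t1, 6: $t1=6
after li $t0, 7: $t0=7
after li $t3, 10: $t3=10
after xor $t0, $t0, $t3: $t0=7^10=13
after sub $t3, $t3, 1: $t3=10-1=9
cmp $t3, 3  (cmp 9,3)
bgt again: taken
after xor $t0, $t0, $t3: $t0=13^9=4
after sub $t3, $t3, 1: $t3=9-1=8
cmp $t3, 3  (cmp 8,3)
bgt again: taken
after xor $t0, $t0, $t3: $t0=4^8=12
after sub $t3, $t3, 1: $t3=8-1=7
cmp $t3, 3  (cmp 7,3)
bgt again: taken
after xor $t0, $t0, $t3: $t0=12^7=11
after sub $t3, $t3, 1: $t3=7-1=6
cmp $t3, 3  (cmp 6,3)
bgt again: taken
after xor $t0, $t0, $t3: $t0=11^6=13
after sub $t3, $t3, 1: $t3=6-1=5
cmp $t3, 3  (cmp 5,3)
bgt again: taken
after xor $t0, $t0, $t3: $t0=13^5=8
after sub $t3, $t3, 1: $t3=5-1=4
cmp $t3, 3  (cmp 4,3)
bgt again: taken
after xor $t0, $t0, $t3: $t0=8^4=12
after sub $t3, $t3, 1: $t3=4-1=3
cmp $t3, 3  (cmp 3,3)
bgt again: not taken
halt.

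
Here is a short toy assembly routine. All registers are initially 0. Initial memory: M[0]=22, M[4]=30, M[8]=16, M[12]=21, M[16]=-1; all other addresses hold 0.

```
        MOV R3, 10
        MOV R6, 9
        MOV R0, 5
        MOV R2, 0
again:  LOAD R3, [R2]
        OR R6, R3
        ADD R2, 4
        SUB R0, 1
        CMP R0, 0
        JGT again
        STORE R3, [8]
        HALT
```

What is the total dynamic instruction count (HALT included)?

after MOV R3, 10: R3=10
after MOV R6, 9: R6=9
after MOV R0, 5: R0=5
after MOV R2, 0: R2=0
after LOAD R3, [R2]: R3=M[0]=22
after OR R6, R3: R6=9|22=31
after ADD R2, 4: R2=0+4=4
after SUB R0, 1: R0=5-1=4
CMP R0, 0  (cmp 4,0)
JGT again: taken
after LOAD R3, [R2]: R3=M[4]=30
after OR R6, R3: R6=31|30=31
after ADD R2, 4: R2=4+4=8
after SUB R0, 1: R0=4-1=3
CMP R0, 0  (cmp 3,0)
JGT again: taken
after LOAD R3, [R2]: R3=M[8]=16
after OR R6, R3: R6=31|16=31
after ADD R2, 4: R2=8+4=12
after SUB R0, 1: R0=3-1=2
CMP R0, 0  (cmp 2,0)
JGT again: taken
after LOAD R3, [R2]: R3=M[12]=21
after OR R6, R3: R6=31|21=31
after ADD R2, 4: R2=12+4=16
after SUB R0, 1: R0=2-1=1
CMP R0, 0  (cmp 1,0)
JGT again: taken
after LOAD R3, [R2]: R3=M[16]=-1
after OR R6, R3: R6=31|(-1)=-1
after ADD R2, 4: R2=16+4=20
after SUB R0, 1: R0=1-1=0
CMP R0, 0  (cmp 0,0)
JGT again: not taken
STORE R3, [8] → M[8]=-1
halt.
Total executed instructions: 36.

36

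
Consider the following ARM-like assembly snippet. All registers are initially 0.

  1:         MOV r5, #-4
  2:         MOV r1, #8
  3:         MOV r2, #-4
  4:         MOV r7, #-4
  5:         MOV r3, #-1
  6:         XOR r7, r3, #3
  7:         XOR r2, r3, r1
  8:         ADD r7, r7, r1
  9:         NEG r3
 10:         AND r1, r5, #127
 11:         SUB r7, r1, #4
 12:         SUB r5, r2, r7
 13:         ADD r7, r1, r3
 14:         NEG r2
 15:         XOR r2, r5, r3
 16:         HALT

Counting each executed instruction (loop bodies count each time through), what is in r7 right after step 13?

after MOV r5, #-4: r5=-4
after MOV r1, #8: r1=8
after MOV r2, #-4: r2=-4
after MOV r7, #-4: r7=-4
after MOV r3, #-1: r3=-1
after XOR r7, r3, #3: r7=(-1)^3=-4
after XOR r2, r3, r1: r2=(-1)^8=-9
after ADD r7, r7, r1: r7=(-4)+8=4
after NEG r3: r3=-(-1)=1
after AND r1, r5, #127: r1=(-4)&127=124
after SUB r7, r1, #4: r7=124-4=120
after SUB r5, r2, r7: r5=(-9)-120=-129
after ADD r7, r1, r3: r7=124+1=125
After step 13: r7 = 125.

125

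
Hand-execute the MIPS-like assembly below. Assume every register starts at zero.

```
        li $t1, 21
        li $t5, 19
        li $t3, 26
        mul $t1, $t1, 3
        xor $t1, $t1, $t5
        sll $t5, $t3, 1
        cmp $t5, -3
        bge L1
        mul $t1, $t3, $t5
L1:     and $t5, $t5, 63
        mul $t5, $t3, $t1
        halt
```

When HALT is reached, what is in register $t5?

after li $t1, 21: $t1=21
after li $t5, 19: $t5=19
after li $t3, 26: $t3=26
after mul $t1, $t1, 3: $t1=21*3=63
after xor $t1, $t1, $t5: $t1=63^19=44
after sll $t5, $t3, 1: $t5=26<<1=52
cmp $t5, -3  (cmp 52,-3)
bge L1: taken
after and $t5, $t5, 63: $t5=52&63=52
after mul $t5, $t3, $t1: $t5=26*44=1144
halt.

1144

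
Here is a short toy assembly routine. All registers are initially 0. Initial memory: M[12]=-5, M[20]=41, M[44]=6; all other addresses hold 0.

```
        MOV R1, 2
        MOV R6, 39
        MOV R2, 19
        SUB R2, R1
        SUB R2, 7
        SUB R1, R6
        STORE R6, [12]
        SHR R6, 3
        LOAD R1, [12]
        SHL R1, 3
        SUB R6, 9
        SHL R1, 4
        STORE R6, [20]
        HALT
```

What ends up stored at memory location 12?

R1=2
R6=39
R2=19
R2=19-2=17
R2=17-7=10
R1=2-39=-37
STORE R6, [12] → M[12]=39
R6=39>>3=4
R1=M[12]=39
R1=39<<3=312
R6=4-9=-5
R1=312<<4=4992
STORE R6, [20] → M[20]=-5
halt.

39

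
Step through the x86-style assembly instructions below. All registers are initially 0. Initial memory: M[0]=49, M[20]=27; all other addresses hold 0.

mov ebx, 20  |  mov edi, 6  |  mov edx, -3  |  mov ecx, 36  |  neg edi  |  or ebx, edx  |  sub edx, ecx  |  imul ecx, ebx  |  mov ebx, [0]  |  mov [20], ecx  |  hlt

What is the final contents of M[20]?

-108

after mov ebx, 20: ebx=20
after mov edi, 6: edi=6
after mov edx, -3: edx=-3
after mov ecx, 36: ecx=36
after neg edi: edi=-(6)=-6
after or ebx, edx: ebx=20|(-3)=-3
after sub edx, ecx: edx=(-3)-36=-39
after imul ecx, ebx: ecx=36*(-3)=-108
after mov ebx, [0]: ebx=M[0]=49
mov [20], ecx → M[20]=-108
halt.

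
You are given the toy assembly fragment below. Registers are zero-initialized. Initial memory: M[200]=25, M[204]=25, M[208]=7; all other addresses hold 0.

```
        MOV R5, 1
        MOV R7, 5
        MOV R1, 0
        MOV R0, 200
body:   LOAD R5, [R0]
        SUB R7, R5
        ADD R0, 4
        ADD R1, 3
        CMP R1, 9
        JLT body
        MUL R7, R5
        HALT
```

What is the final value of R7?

-364

after MOV R5, 1: R5=1
after MOV R7, 5: R7=5
after MOV R1, 0: R1=0
after MOV R0, 200: R0=200
after LOAD R5, [R0]: R5=M[200]=25
after SUB R7, R5: R7=5-25=-20
after ADD R0, 4: R0=200+4=204
after ADD R1, 3: R1=0+3=3
CMP R1, 9  (cmp 3,9)
JLT body: taken
after LOAD R5, [R0]: R5=M[204]=25
after SUB R7, R5: R7=(-20)-25=-45
after ADD R0, 4: R0=204+4=208
after ADD R1, 3: R1=3+3=6
CMP R1, 9  (cmp 6,9)
JLT body: taken
after LOAD R5, [R0]: R5=M[208]=7
after SUB R7, R5: R7=(-45)-7=-52
after ADD R0, 4: R0=208+4=212
after ADD R1, 3: R1=6+3=9
CMP R1, 9  (cmp 9,9)
JLT body: not taken
after MUL R7, R5: R7=(-52)*7=-364
halt.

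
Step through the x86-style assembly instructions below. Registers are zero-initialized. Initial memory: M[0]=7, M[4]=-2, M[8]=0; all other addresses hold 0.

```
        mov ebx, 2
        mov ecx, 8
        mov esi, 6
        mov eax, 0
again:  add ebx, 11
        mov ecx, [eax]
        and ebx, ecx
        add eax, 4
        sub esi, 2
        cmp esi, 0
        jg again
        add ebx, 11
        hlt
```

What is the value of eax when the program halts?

12

mov ebx, 2 → ebx=2
mov ecx, 8 → ecx=8
mov esi, 6 → esi=6
mov eax, 0 → eax=0
add ebx, 11 → ebx=2+11=13
mov ecx, [eax] → ecx=M[0]=7
and ebx, ecx → ebx=13&7=5
add eax, 4 → eax=0+4=4
sub esi, 2 → esi=6-2=4
cmp esi, 0  (cmp 4,0)
jg again: taken
add ebx, 11 → ebx=5+11=16
mov ecx, [eax] → ecx=M[4]=-2
and ebx, ecx → ebx=16&(-2)=16
add eax, 4 → eax=4+4=8
sub esi, 2 → esi=4-2=2
cmp esi, 0  (cmp 2,0)
jg again: taken
add ebx, 11 → ebx=16+11=27
mov ecx, [eax] → ecx=M[8]=0
and ebx, ecx → ebx=27&0=0
add eax, 4 → eax=8+4=12
sub esi, 2 → esi=2-2=0
cmp esi, 0  (cmp 0,0)
jg again: not taken
add ebx, 11 → ebx=0+11=11
halt.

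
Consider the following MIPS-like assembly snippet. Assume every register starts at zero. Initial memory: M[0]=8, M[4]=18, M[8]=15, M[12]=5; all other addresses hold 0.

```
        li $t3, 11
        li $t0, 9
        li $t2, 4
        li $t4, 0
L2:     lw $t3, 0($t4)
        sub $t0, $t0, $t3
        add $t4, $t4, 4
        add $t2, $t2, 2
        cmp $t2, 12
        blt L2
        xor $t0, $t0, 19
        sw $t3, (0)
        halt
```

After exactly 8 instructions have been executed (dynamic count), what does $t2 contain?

6

after li $t3, 11: $t3=11
after li $t0, 9: $t0=9
after li $t2, 4: $t2=4
after li $t4, 0: $t4=0
after lw $t3, 0($t4): $t3=M[0]=8
after sub $t0, $t0, $t3: $t0=9-8=1
after add $t4, $t4, 4: $t4=0+4=4
after add $t2, $t2, 2: $t2=4+2=6
After step 8: $t2 = 6.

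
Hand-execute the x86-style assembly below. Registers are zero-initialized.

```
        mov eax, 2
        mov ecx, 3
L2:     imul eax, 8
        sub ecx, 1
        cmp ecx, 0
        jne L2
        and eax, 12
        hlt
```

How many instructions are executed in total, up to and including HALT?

16

mov eax, 2 → eax=2
mov ecx, 3 → ecx=3
imul eax, 8 → eax=2*8=16
sub ecx, 1 → ecx=3-1=2
cmp ecx, 0  (cmp 2,0)
jne L2: taken
imul eax, 8 → eax=16*8=128
sub ecx, 1 → ecx=2-1=1
cmp ecx, 0  (cmp 1,0)
jne L2: taken
imul eax, 8 → eax=128*8=1024
sub ecx, 1 → ecx=1-1=0
cmp ecx, 0  (cmp 0,0)
jne L2: not taken
and eax, 12 → eax=1024&12=0
halt.
Total executed instructions: 16.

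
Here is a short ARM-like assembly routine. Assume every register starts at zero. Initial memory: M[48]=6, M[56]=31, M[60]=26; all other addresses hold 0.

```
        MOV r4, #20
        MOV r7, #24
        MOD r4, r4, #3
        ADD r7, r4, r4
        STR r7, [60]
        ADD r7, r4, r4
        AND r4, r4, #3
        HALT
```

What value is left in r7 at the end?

4

r4=20
r7=24
r4=20%3=2
r7=2+2=4
STR r7, [60] → M[60]=4
r7=2+2=4
r4=2&3=2
halt.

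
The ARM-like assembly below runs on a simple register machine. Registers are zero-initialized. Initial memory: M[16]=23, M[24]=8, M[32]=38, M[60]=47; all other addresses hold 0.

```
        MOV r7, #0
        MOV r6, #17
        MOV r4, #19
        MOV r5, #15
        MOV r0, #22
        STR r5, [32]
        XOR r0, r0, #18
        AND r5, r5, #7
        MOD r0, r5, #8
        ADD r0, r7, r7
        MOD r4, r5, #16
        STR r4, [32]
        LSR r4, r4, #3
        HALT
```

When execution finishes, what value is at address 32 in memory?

7

r7=0
r6=17
r4=19
r5=15
r0=22
STR r5, [32] → M[32]=15
r0=22^18=4
r5=15&7=7
r0=7%8=7
r0=0+0=0
r4=7%16=7
STR r4, [32] → M[32]=7
r4=7>>3=0
halt.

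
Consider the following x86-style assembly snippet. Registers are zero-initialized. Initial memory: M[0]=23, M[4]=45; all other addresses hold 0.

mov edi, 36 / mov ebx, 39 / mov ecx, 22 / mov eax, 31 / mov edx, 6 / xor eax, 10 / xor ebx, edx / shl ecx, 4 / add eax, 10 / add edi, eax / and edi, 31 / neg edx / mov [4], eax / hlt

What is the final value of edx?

mov edi, 36 → edi=36
mov ebx, 39 → ebx=39
mov ecx, 22 → ecx=22
mov eax, 31 → eax=31
mov edx, 6 → edx=6
xor eax, 10 → eax=31^10=21
xor ebx, edx → ebx=39^6=33
shl ecx, 4 → ecx=22<<4=352
add eax, 10 → eax=21+10=31
add edi, eax → edi=36+31=67
and edi, 31 → edi=67&31=3
neg edx → edx=-(6)=-6
mov [4], eax → M[4]=31
halt.

-6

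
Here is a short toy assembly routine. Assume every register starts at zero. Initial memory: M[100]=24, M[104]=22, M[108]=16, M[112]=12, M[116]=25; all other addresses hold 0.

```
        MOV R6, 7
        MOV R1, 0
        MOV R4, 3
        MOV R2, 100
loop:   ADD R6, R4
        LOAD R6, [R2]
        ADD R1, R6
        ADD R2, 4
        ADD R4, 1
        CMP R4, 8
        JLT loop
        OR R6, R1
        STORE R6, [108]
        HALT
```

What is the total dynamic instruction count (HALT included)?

MOV R6, 7 → R6=7
MOV R1, 0 → R1=0
MOV R4, 3 → R4=3
MOV R2, 100 → R2=100
ADD R6, R4 → R6=7+3=10
LOAD R6, [R2] → R6=M[100]=24
ADD R1, R6 → R1=0+24=24
ADD R2, 4 → R2=100+4=104
ADD R4, 1 → R4=3+1=4
CMP R4, 8  (cmp 4,8)
JLT loop: taken
ADD R6, R4 → R6=24+4=28
LOAD R6, [R2] → R6=M[104]=22
ADD R1, R6 → R1=24+22=46
ADD R2, 4 → R2=104+4=108
ADD R4, 1 → R4=4+1=5
CMP R4, 8  (cmp 5,8)
JLT loop: taken
ADD R6, R4 → R6=22+5=27
LOAD R6, [R2] → R6=M[108]=16
ADD R1, R6 → R1=46+16=62
ADD R2, 4 → R2=108+4=112
ADD R4, 1 → R4=5+1=6
CMP R4, 8  (cmp 6,8)
JLT loop: taken
ADD R6, R4 → R6=16+6=22
LOAD R6, [R2] → R6=M[112]=12
ADD R1, R6 → R1=62+12=74
ADD R2, 4 → R2=112+4=116
ADD R4, 1 → R4=6+1=7
CMP R4, 8  (cmp 7,8)
JLT loop: taken
ADD R6, R4 → R6=12+7=19
LOAD R6, [R2] → R6=M[116]=25
ADD R1, R6 → R1=74+25=99
ADD R2, 4 → R2=116+4=120
ADD R4, 1 → R4=7+1=8
CMP R4, 8  (cmp 8,8)
JLT loop: not taken
OR R6, R1 → R6=25|99=123
STORE R6, [108] → M[108]=123
halt.
Total executed instructions: 42.

42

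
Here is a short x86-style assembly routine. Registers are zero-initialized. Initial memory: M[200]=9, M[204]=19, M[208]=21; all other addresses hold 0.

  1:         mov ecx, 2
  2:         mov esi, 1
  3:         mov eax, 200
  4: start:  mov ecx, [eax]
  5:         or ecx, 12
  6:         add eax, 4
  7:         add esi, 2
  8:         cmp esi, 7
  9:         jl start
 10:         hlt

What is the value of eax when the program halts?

after mov ecx, 2: ecx=2
after mov esi, 1: esi=1
after mov eax, 200: eax=200
after mov ecx, [eax]: ecx=M[200]=9
after or ecx, 12: ecx=9|12=13
after add eax, 4: eax=200+4=204
after add esi, 2: esi=1+2=3
cmp esi, 7  (cmp 3,7)
jl start: taken
after mov ecx, [eax]: ecx=M[204]=19
after or ecx, 12: ecx=19|12=31
after add eax, 4: eax=204+4=208
after add esi, 2: esi=3+2=5
cmp esi, 7  (cmp 5,7)
jl start: taken
after mov ecx, [eax]: ecx=M[208]=21
after or ecx, 12: ecx=21|12=29
after add eax, 4: eax=208+4=212
after add esi, 2: esi=5+2=7
cmp esi, 7  (cmp 7,7)
jl start: not taken
halt.

212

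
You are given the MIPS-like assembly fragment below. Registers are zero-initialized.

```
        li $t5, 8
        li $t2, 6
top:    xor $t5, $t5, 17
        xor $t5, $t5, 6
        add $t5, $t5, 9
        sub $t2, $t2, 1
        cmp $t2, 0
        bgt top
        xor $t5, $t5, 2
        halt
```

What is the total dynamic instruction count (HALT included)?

40

$t5=8
$t2=6
$t5=8^17=25
$t5=25^6=31
$t5=31+9=40
$t2=6-1=5
cmp $t2, 0  (cmp 5,0)
bgt top: taken
$t5=40^17=57
$t5=57^6=63
$t5=63+9=72
$t2=5-1=4
cmp $t2, 0  (cmp 4,0)
bgt top: taken
$t5=72^17=89
$t5=89^6=95
$t5=95+9=104
$t2=4-1=3
cmp $t2, 0  (cmp 3,0)
bgt top: taken
$t5=104^17=121
$t5=121^6=127
$t5=127+9=136
$t2=3-1=2
cmp $t2, 0  (cmp 2,0)
bgt top: taken
$t5=136^17=153
$t5=153^6=159
$t5=159+9=168
$t2=2-1=1
cmp $t2, 0  (cmp 1,0)
bgt top: taken
$t5=168^17=185
$t5=185^6=191
$t5=191+9=200
$t2=1-1=0
cmp $t2, 0  (cmp 0,0)
bgt top: not taken
$t5=200^2=202
halt.
Total executed instructions: 40.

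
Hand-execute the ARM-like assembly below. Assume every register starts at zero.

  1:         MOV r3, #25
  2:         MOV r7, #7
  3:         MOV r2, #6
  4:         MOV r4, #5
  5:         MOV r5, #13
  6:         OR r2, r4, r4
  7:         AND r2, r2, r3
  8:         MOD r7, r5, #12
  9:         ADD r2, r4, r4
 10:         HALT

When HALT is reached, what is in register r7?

1

MOV r3, #25 → r3=25
MOV r7, #7 → r7=7
MOV r2, #6 → r2=6
MOV r4, #5 → r4=5
MOV r5, #13 → r5=13
OR r2, r4, r4 → r2=5|5=5
AND r2, r2, r3 → r2=5&25=1
MOD r7, r5, #12 → r7=13%12=1
ADD r2, r4, r4 → r2=5+5=10
halt.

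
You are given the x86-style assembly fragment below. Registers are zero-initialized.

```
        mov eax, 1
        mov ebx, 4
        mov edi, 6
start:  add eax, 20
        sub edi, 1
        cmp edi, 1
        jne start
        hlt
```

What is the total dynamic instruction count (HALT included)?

24

eax=1
ebx=4
edi=6
eax=1+20=21
edi=6-1=5
cmp edi, 1  (cmp 5,1)
jne start: taken
eax=21+20=41
edi=5-1=4
cmp edi, 1  (cmp 4,1)
jne start: taken
eax=41+20=61
edi=4-1=3
cmp edi, 1  (cmp 3,1)
jne start: taken
eax=61+20=81
edi=3-1=2
cmp edi, 1  (cmp 2,1)
jne start: taken
eax=81+20=101
edi=2-1=1
cmp edi, 1  (cmp 1,1)
jne start: not taken
halt.
Total executed instructions: 24.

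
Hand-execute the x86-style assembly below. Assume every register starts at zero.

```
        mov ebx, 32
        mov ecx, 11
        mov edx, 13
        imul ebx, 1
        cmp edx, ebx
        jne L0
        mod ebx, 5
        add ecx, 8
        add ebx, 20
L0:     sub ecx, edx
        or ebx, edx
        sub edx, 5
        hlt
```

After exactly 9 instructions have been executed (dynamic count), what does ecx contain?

-2

mov ebx, 32 → ebx=32
mov ecx, 11 → ecx=11
mov edx, 13 → edx=13
imul ebx, 1 → ebx=32*1=32
cmp edx, ebx  (cmp 13,32)
jne L0: taken
sub ecx, edx → ecx=11-13=-2
or ebx, edx → ebx=32|13=45
sub edx, 5 → edx=13-5=8
After step 9: ecx = -2.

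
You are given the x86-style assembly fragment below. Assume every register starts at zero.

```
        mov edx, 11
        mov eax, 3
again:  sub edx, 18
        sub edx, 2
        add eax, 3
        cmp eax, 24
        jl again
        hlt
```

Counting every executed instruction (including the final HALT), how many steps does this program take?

mov edx, 11 → edx=11
mov eax, 3 → eax=3
sub edx, 18 → edx=11-18=-7
sub edx, 2 → edx=(-7)-2=-9
add eax, 3 → eax=3+3=6
cmp eax, 24  (cmp 6,24)
jl again: taken
sub edx, 18 → edx=(-9)-18=-27
sub edx, 2 → edx=(-27)-2=-29
add eax, 3 → eax=6+3=9
cmp eax, 24  (cmp 9,24)
jl again: taken
sub edx, 18 → edx=(-29)-18=-47
sub edx, 2 → edx=(-47)-2=-49
add eax, 3 → eax=9+3=12
cmp eax, 24  (cmp 12,24)
jl again: taken
sub edx, 18 → edx=(-49)-18=-67
sub edx, 2 → edx=(-67)-2=-69
add eax, 3 → eax=12+3=15
cmp eax, 24  (cmp 15,24)
jl again: taken
sub edx, 18 → edx=(-69)-18=-87
sub edx, 2 → edx=(-87)-2=-89
add eax, 3 → eax=15+3=18
cmp eax, 24  (cmp 18,24)
jl again: taken
sub edx, 18 → edx=(-89)-18=-107
sub edx, 2 → edx=(-107)-2=-109
add eax, 3 → eax=18+3=21
cmp eax, 24  (cmp 21,24)
jl again: taken
sub edx, 18 → edx=(-109)-18=-127
sub edx, 2 → edx=(-127)-2=-129
add eax, 3 → eax=21+3=24
cmp eax, 24  (cmp 24,24)
jl again: not taken
halt.
Total executed instructions: 38.

38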